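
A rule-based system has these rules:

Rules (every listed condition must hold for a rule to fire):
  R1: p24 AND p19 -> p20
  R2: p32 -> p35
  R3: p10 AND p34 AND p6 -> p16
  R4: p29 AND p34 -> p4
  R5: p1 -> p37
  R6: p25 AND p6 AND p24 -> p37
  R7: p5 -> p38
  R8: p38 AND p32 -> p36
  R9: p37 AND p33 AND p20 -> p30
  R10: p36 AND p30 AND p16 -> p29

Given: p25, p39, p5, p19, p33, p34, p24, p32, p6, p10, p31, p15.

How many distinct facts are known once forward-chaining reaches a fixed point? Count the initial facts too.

Round 1: R1 [p24 AND p19 -> p20]; R2 [p32 -> p35]; R3 [p10 AND p34 AND p6 -> p16]; R6 [p25 AND p6 AND p24 -> p37]; R7 [p5 -> p38]. Adds p20, p35, p16, p37, p38.
Round 2: R8 [p38 AND p32 -> p36]; R9 [p37 AND p33 AND p20 -> p30]. Adds p36, p30.
Round 3: R10 [p36 AND p30 AND p16 -> p29]. Adds p29.
Round 4: R4 [p29 AND p34 -> p4]. Adds p4.
Closure: {p10, p15, p16, p19, p20, p24, p25, p29, p30, p31, p32, p33, p34, p35, p36, p37, p38, p39, p4, p5, p6} — 21 facts.

21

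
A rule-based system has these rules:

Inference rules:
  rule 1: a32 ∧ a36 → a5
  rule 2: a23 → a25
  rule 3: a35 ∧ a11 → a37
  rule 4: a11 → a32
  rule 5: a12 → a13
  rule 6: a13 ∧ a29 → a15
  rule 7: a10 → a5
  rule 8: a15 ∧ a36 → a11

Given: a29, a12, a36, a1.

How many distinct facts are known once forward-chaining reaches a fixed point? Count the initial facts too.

Round 1: rule 5 [a12 → a13]. New: a13.
Round 2: rule 6 [a13 ∧ a29 → a15]. New: a15.
Round 3: rule 8 [a15 ∧ a36 → a11]. New: a11.
Round 4: rule 4 [a11 → a32]. New: a32.
Round 5: rule 1 [a32 ∧ a36 → a5]. New: a5.
Closure: {a1, a11, a12, a13, a15, a29, a32, a36, a5} — 9 facts.

9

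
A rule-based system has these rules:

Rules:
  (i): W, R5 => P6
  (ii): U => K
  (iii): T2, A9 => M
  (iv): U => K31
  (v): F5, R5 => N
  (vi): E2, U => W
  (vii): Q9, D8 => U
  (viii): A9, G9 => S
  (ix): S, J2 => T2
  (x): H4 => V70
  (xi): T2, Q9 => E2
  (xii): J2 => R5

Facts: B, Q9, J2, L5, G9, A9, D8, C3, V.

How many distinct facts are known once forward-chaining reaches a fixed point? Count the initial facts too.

19

Round 1 — (vii), (viii), (xii), derive U, S, R5.
Round 2 — (ii), (iv), (ix), derive K, K31, T2.
Round 3 — (iii), (xi), derive M, E2.
Round 4 — (vi), derive W.
Round 5 — (i), derive P6.
Closure: {A9, B, C3, D8, E2, G9, J2, K, K31, L5, M, P6, Q9, R5, S, T2, U, V, W} — 19 facts.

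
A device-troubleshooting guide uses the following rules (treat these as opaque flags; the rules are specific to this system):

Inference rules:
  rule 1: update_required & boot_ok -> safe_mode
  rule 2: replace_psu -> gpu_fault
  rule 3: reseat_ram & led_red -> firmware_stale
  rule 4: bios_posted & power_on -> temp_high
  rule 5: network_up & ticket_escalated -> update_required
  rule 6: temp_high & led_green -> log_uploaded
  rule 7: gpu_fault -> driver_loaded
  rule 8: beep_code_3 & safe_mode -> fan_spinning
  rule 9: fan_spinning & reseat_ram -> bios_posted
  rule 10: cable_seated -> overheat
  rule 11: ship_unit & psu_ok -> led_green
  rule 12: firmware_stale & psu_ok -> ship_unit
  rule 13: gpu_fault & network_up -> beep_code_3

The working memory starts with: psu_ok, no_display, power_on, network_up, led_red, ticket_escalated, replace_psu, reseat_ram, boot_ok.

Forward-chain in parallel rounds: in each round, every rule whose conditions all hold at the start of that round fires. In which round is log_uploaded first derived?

Round 1 fires rule 2, rule 3, rule 5, giving gpu_fault, firmware_stale, update_required.
Round 2 fires rule 1, rule 7, rule 12, rule 13, giving safe_mode, driver_loaded, ship_unit, beep_code_3.
Round 3 fires rule 8, rule 11, giving fan_spinning, led_green.
Round 4 fires rule 9, giving bios_posted.
Round 5 fires rule 4, giving temp_high.
Round 6 fires rule 6, giving log_uploaded.
log_uploaded first appears in round 6.

6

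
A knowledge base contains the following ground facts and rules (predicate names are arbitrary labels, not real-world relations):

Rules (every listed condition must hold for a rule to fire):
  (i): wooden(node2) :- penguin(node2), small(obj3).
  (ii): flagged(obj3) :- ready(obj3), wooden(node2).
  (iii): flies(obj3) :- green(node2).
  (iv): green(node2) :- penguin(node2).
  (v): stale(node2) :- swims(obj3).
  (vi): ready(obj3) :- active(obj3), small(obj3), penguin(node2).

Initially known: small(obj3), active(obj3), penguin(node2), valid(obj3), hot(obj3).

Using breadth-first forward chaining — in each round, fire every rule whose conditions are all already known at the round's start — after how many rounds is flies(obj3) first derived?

Round 1: (i) [wooden(node2) :- penguin(node2), small(obj3).]; (iv) [green(node2) :- penguin(node2).]; (vi) [ready(obj3) :- active(obj3), small(obj3), penguin(node2).]. New: wooden(node2), green(node2), ready(obj3).
Round 2: (ii) [flagged(obj3) :- ready(obj3), wooden(node2).]; (iii) [flies(obj3) :- green(node2).]. New: flagged(obj3), flies(obj3).
flies(obj3) first appears in round 2.

2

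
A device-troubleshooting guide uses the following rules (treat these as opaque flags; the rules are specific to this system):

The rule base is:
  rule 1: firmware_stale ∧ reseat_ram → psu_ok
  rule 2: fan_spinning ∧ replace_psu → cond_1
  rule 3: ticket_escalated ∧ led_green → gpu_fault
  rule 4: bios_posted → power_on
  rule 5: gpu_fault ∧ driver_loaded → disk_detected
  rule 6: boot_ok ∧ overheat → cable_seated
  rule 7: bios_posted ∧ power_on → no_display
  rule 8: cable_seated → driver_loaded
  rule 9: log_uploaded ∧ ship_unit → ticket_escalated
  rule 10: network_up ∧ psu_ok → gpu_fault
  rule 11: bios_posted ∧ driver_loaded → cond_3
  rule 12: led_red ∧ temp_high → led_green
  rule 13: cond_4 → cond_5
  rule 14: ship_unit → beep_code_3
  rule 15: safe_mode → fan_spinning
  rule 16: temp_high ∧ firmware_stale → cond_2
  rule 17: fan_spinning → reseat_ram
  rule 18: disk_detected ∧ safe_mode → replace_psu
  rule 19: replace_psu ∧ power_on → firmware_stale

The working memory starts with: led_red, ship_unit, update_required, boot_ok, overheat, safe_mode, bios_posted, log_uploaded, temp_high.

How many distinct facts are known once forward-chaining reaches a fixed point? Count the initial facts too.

26

[1] rule 4 [bios_posted → power_on]; rule 6 [boot_ok ∧ overheat → cable_seated]; rule 9 [log_uploaded ∧ ship_unit → ticket_escalated]; rule 12 [led_red ∧ temp_high → led_green]; rule 14 [ship_unit → beep_code_3]; rule 15 [safe_mode → fan_spinning]. ⇒ new: power_on, cable_seated, ticket_escalated, led_green, beep_code_3, fan_spinning.
[2] rule 3 [ticket_escalated ∧ led_green → gpu_fault]; rule 7 [bios_posted ∧ power_on → no_display]; rule 8 [cable_seated → driver_loaded]; rule 17 [fan_spinning → reseat_ram]. ⇒ new: gpu_fault, no_display, driver_loaded, reseat_ram.
[3] rule 5 [gpu_fault ∧ driver_loaded → disk_detected]; rule 11 [bios_posted ∧ driver_loaded → cond_3]. ⇒ new: disk_detected, cond_3.
[4] rule 18 [disk_detected ∧ safe_mode → replace_psu]. ⇒ new: replace_psu.
[5] rule 2 [fan_spinning ∧ replace_psu → cond_1]; rule 19 [replace_psu ∧ power_on → firmware_stale]. ⇒ new: cond_1, firmware_stale.
[6] rule 1 [firmware_stale ∧ reseat_ram → psu_ok]; rule 16 [temp_high ∧ firmware_stale → cond_2]. ⇒ new: psu_ok, cond_2.
Closure: {beep_code_3, bios_posted, boot_ok, cable_seated, cond_1, cond_2, cond_3, disk_detected, driver_loaded, fan_spinning, firmware_stale, gpu_fault, led_green, led_red, log_uploaded, no_display, overheat, power_on, psu_ok, replace_psu, reseat_ram, safe_mode, ship_unit, temp_high, ticket_escalated, update_required} — 26 facts.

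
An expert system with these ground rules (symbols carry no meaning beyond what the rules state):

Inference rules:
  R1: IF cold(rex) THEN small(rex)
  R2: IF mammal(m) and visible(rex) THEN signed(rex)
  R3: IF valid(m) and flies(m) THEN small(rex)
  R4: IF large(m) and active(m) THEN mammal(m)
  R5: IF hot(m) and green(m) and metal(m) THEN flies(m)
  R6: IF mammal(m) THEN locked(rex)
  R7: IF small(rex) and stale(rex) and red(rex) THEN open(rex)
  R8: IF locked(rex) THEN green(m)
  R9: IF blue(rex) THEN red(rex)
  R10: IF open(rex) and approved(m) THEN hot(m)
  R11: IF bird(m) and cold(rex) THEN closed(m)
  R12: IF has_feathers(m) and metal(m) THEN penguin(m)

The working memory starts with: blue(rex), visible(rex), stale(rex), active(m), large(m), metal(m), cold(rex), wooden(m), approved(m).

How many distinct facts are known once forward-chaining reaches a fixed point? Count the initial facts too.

18

Round 1 fires R1, R4, R9, giving small(rex), mammal(m), red(rex).
Round 2 fires R2, R6, R7, giving signed(rex), locked(rex), open(rex).
Round 3 fires R8, R10, giving green(m), hot(m).
Round 4 fires R5, giving flies(m).
Closure: {active(m), approved(m), blue(rex), cold(rex), flies(m), green(m), hot(m), large(m), locked(rex), mammal(m), metal(m), open(rex), red(rex), signed(rex), small(rex), stale(rex), visible(rex), wooden(m)} — 18 facts.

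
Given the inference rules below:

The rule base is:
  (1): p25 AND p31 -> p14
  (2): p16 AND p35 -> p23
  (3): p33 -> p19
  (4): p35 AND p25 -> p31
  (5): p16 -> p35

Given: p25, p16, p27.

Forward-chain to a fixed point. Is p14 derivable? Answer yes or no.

Round 1 — (5), derive p35.
Round 2 — (2), (4), derive p23, p31.
Round 3 — (1), derive p14.
p14 appears in round 3, so it is derivable.

yes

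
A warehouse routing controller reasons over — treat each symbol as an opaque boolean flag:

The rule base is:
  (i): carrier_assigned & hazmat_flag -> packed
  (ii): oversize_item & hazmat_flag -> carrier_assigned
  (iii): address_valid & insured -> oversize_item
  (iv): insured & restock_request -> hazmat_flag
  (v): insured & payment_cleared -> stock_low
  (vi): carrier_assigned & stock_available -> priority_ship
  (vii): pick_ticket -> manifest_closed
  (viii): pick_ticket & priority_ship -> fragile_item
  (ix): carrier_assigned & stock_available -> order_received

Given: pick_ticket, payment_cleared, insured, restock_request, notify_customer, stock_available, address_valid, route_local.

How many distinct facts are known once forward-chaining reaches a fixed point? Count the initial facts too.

[1] (iii) [address_valid & insured -> oversize_item]; (iv) [insured & restock_request -> hazmat_flag]; (v) [insured & payment_cleared -> stock_low]; (vii) [pick_ticket -> manifest_closed]. ⇒ new: oversize_item, hazmat_flag, stock_low, manifest_closed.
[2] (ii) [oversize_item & hazmat_flag -> carrier_assigned]. ⇒ new: carrier_assigned.
[3] (i) [carrier_assigned & hazmat_flag -> packed]; (vi) [carrier_assigned & stock_available -> priority_ship]; (ix) [carrier_assigned & stock_available -> order_received]. ⇒ new: packed, priority_ship, order_received.
[4] (viii) [pick_ticket & priority_ship -> fragile_item]. ⇒ new: fragile_item.
Closure: {address_valid, carrier_assigned, fragile_item, hazmat_flag, insured, manifest_closed, notify_customer, order_received, oversize_item, packed, payment_cleared, pick_ticket, priority_ship, restock_request, route_local, stock_available, stock_low} — 17 facts.

17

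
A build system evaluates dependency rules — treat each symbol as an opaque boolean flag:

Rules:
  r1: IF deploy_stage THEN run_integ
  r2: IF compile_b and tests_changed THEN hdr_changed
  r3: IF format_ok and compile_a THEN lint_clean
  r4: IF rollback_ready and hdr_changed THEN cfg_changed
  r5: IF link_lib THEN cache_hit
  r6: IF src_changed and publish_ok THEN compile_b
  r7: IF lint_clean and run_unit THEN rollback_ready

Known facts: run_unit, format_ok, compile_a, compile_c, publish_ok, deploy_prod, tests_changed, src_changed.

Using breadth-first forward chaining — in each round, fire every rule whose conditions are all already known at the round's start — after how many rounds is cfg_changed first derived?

3

Round 1: r3 [IF format_ok and compile_a THEN lint_clean]; r6 [IF src_changed and publish_ok THEN compile_b]. New: lint_clean, compile_b.
Round 2: r2 [IF compile_b and tests_changed THEN hdr_changed]; r7 [IF lint_clean and run_unit THEN rollback_ready]. New: hdr_changed, rollback_ready.
Round 3: r4 [IF rollback_ready and hdr_changed THEN cfg_changed]. New: cfg_changed.
cfg_changed first appears in round 3.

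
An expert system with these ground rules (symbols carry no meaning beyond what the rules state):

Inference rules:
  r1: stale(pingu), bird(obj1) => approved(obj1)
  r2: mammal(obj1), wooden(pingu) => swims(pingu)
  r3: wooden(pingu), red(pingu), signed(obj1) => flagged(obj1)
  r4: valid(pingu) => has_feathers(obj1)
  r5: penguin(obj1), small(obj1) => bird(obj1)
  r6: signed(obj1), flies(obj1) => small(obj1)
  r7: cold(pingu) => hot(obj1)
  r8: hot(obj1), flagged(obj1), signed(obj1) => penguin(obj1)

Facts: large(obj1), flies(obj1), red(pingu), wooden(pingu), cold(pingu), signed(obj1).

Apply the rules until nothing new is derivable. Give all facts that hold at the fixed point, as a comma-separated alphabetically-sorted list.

Round 1: r3 [wooden(pingu), red(pingu), signed(obj1) => flagged(obj1)]; r6 [signed(obj1), flies(obj1) => small(obj1)]; r7 [cold(pingu) => hot(obj1)]. Adds flagged(obj1), small(obj1), hot(obj1).
Round 2: r8 [hot(obj1), flagged(obj1), signed(obj1) => penguin(obj1)]. Adds penguin(obj1).
Round 3: r5 [penguin(obj1), small(obj1) => bird(obj1)]. Adds bird(obj1).

bird(obj1), cold(pingu), flagged(obj1), flies(obj1), hot(obj1), large(obj1), penguin(obj1), red(pingu), signed(obj1), small(obj1), wooden(pingu)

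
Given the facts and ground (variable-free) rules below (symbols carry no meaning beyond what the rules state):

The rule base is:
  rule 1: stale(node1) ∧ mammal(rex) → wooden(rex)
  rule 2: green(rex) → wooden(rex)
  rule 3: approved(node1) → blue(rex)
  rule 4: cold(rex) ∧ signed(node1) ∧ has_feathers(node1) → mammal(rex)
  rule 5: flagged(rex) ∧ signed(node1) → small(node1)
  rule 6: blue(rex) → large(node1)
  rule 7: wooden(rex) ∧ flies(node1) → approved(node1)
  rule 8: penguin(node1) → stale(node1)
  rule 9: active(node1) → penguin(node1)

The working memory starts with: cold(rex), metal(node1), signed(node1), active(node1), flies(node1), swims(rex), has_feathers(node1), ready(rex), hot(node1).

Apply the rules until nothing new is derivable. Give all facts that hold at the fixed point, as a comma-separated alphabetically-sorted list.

[1] rule 4 [cold(rex) ∧ signed(node1) ∧ has_feathers(node1) → mammal(rex)]; rule 9 [active(node1) → penguin(node1)]. ⇒ new: mammal(rex), penguin(node1).
[2] rule 8 [penguin(node1) → stale(node1)]. ⇒ new: stale(node1).
[3] rule 1 [stale(node1) ∧ mammal(rex) → wooden(rex)]. ⇒ new: wooden(rex).
[4] rule 7 [wooden(rex) ∧ flies(node1) → approved(node1)]. ⇒ new: approved(node1).
[5] rule 3 [approved(node1) → blue(rex)]. ⇒ new: blue(rex).
[6] rule 6 [blue(rex) → large(node1)]. ⇒ new: large(node1).

active(node1), approved(node1), blue(rex), cold(rex), flies(node1), has_feathers(node1), hot(node1), large(node1), mammal(rex), metal(node1), penguin(node1), ready(rex), signed(node1), stale(node1), swims(rex), wooden(rex)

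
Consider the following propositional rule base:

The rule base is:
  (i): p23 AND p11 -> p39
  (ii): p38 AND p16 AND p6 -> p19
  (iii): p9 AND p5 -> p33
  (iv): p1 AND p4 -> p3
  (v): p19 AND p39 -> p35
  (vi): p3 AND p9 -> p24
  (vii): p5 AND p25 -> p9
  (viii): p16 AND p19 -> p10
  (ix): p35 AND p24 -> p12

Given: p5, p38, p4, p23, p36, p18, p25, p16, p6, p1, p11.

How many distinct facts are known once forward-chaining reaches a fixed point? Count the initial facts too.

Round 1 fires (i), (ii), (iv), (vii), giving p39, p19, p3, p9.
Round 2 fires (iii), (v), (vi), (viii), giving p33, p35, p24, p10.
Round 3 fires (ix), giving p12.
Closure: {p1, p10, p11, p12, p16, p18, p19, p23, p24, p25, p3, p33, p35, p36, p38, p39, p4, p5, p6, p9} — 20 facts.

20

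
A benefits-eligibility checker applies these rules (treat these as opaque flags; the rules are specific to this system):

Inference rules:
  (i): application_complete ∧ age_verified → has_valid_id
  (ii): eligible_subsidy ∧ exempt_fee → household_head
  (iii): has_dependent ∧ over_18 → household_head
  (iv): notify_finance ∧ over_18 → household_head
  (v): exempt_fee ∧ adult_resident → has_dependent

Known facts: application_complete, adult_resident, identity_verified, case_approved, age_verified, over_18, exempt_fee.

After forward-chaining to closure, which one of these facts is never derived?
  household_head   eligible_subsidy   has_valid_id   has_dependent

eligible_subsidy

[1] (i) [application_complete ∧ age_verified → has_valid_id]; (v) [exempt_fee ∧ adult_resident → has_dependent]. ⇒ new: has_valid_id, has_dependent.
[2] (iii) [has_dependent ∧ over_18 → household_head]. ⇒ new: household_head.
Derived: household_head (round 2), has_valid_id (round 1), has_dependent (round 1). eligible_subsidy never appears in any round.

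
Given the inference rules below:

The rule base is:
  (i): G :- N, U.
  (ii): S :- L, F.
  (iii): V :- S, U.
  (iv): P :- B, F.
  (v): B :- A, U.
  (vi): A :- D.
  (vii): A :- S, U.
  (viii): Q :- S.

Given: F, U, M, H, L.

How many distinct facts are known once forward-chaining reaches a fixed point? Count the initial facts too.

Round 1: (ii) [S :- L, F.]. Adds S.
Round 2: (iii) [V :- S, U.]; (vii) [A :- S, U.]; (viii) [Q :- S.]. Adds V, A, Q.
Round 3: (v) [B :- A, U.]. Adds B.
Round 4: (iv) [P :- B, F.]. Adds P.
Closure: {A, B, F, H, L, M, P, Q, S, U, V} — 11 facts.

11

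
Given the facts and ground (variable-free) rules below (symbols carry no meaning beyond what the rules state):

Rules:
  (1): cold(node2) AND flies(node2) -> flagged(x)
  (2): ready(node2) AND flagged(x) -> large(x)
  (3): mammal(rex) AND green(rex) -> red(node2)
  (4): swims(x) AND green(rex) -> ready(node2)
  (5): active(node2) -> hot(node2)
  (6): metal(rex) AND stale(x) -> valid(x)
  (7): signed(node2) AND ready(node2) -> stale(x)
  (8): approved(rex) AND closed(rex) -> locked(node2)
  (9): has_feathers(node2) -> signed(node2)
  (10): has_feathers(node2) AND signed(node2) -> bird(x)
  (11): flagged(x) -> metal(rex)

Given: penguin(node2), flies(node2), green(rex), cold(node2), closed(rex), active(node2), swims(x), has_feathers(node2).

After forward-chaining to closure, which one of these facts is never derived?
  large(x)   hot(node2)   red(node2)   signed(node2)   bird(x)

[1] (1) [cold(node2) AND flies(node2) -> flagged(x)]; (4) [swims(x) AND green(rex) -> ready(node2)]; (5) [active(node2) -> hot(node2)]; (9) [has_feathers(node2) -> signed(node2)]. ⇒ new: flagged(x), ready(node2), hot(node2), signed(node2).
[2] (2) [ready(node2) AND flagged(x) -> large(x)]; (7) [signed(node2) AND ready(node2) -> stale(x)]; (10) [has_feathers(node2) AND signed(node2) -> bird(x)]; (11) [flagged(x) -> metal(rex)]. ⇒ new: large(x), stale(x), bird(x), metal(rex).
[3] (6) [metal(rex) AND stale(x) -> valid(x)]. ⇒ new: valid(x).
Derived: hot(node2) (round 1), signed(node2) (round 1), large(x) (round 2), bird(x) (round 2). red(node2) never appears in any round.

red(node2)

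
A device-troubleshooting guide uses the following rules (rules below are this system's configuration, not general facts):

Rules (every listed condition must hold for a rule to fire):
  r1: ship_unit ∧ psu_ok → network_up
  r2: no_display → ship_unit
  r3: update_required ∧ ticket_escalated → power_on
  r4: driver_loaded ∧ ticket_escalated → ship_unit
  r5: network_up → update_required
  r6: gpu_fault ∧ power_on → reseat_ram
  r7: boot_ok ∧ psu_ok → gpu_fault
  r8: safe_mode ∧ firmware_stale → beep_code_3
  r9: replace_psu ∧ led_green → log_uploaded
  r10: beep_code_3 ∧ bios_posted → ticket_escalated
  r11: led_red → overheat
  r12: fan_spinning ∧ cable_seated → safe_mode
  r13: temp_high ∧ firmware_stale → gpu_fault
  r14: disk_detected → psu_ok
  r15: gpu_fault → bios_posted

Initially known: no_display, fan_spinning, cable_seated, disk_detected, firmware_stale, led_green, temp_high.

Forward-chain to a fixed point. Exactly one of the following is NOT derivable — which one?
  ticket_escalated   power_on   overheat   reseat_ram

Round 1: r2 [no_display → ship_unit]; r12 [fan_spinning ∧ cable_seated → safe_mode]; r13 [temp_high ∧ firmware_stale → gpu_fault]; r14 [disk_detected → psu_ok]. New: ship_unit, safe_mode, gpu_fault, psu_ok.
Round 2: r1 [ship_unit ∧ psu_ok → network_up]; r8 [safe_mode ∧ firmware_stale → beep_code_3]; r15 [gpu_fault → bios_posted]. New: network_up, beep_code_3, bios_posted.
Round 3: r5 [network_up → update_required]; r10 [beep_code_3 ∧ bios_posted → ticket_escalated]. New: update_required, ticket_escalated.
Round 4: r3 [update_required ∧ ticket_escalated → power_on]. New: power_on.
Round 5: r6 [gpu_fault ∧ power_on → reseat_ram]. New: reseat_ram.
Derived: power_on (round 4), ticket_escalated (round 3), reseat_ram (round 5). overheat never appears in any round.

overheat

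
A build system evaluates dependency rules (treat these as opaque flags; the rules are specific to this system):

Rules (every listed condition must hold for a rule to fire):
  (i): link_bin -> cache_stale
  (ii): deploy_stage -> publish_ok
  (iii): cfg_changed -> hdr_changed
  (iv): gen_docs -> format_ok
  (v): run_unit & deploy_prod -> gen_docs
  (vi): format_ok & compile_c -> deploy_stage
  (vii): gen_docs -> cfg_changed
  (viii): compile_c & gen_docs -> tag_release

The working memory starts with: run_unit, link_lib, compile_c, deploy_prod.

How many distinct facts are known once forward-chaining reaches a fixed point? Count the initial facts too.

Round 1: (v) [run_unit & deploy_prod -> gen_docs]. New: gen_docs.
Round 2: (iv) [gen_docs -> format_ok]; (vii) [gen_docs -> cfg_changed]; (viii) [compile_c & gen_docs -> tag_release]. New: format_ok, cfg_changed, tag_release.
Round 3: (iii) [cfg_changed -> hdr_changed]; (vi) [format_ok & compile_c -> deploy_stage]. New: hdr_changed, deploy_stage.
Round 4: (ii) [deploy_stage -> publish_ok]. New: publish_ok.
Closure: {cfg_changed, compile_c, deploy_prod, deploy_stage, format_ok, gen_docs, hdr_changed, link_lib, publish_ok, run_unit, tag_release} — 11 facts.

11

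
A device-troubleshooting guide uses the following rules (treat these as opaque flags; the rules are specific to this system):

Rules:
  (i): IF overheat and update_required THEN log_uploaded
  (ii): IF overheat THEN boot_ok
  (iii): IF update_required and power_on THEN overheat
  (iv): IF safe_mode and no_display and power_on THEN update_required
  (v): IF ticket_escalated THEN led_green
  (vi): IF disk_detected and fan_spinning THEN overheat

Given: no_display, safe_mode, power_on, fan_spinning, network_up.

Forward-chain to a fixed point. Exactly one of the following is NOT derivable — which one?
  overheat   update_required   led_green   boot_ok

Round 1: (iv) [IF safe_mode and no_display and power_on THEN update_required]. Adds update_required.
Round 2: (iii) [IF update_required and power_on THEN overheat]. Adds overheat.
Round 3: (i) [IF overheat and update_required THEN log_uploaded]; (ii) [IF overheat THEN boot_ok]. Adds log_uploaded, boot_ok.
Derived: overheat (round 2), boot_ok (round 3), update_required (round 1). led_green never appears in any round.

led_green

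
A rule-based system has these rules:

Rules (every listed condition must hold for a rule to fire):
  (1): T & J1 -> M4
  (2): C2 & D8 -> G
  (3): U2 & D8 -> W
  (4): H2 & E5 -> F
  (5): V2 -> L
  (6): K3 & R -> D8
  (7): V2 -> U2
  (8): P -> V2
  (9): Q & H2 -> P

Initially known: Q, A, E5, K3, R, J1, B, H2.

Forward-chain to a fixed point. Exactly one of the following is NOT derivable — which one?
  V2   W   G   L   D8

[1] (4) [H2 & E5 -> F]; (6) [K3 & R -> D8]; (9) [Q & H2 -> P]. ⇒ new: F, D8, P.
[2] (8) [P -> V2]. ⇒ new: V2.
[3] (5) [V2 -> L]; (7) [V2 -> U2]. ⇒ new: L, U2.
[4] (3) [U2 & D8 -> W]. ⇒ new: W.
Derived: L (round 3), D8 (round 1), V2 (round 2), W (round 4). G never appears in any round.

G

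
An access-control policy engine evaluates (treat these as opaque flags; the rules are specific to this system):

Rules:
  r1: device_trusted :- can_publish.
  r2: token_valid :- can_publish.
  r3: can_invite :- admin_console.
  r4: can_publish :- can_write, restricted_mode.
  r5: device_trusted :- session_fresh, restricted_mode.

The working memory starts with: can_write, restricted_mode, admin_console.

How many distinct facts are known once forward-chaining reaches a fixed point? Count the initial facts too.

Round 1 fires r3, r4, giving can_invite, can_publish.
Round 2 fires r1, r2, giving device_trusted, token_valid.
Closure: {admin_console, can_invite, can_publish, can_write, device_trusted, restricted_mode, token_valid} — 7 facts.

7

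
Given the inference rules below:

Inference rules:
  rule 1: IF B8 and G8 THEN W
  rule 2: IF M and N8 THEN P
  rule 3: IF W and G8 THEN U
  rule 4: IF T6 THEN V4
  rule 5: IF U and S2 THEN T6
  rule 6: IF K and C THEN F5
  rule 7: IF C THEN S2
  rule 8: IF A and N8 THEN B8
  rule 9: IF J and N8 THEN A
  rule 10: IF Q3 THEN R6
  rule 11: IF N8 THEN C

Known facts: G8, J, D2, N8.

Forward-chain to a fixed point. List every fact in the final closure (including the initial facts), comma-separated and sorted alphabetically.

[1] rule 9 [IF J and N8 THEN A]; rule 11 [IF N8 THEN C]. ⇒ new: A, C.
[2] rule 7 [IF C THEN S2]; rule 8 [IF A and N8 THEN B8]. ⇒ new: S2, B8.
[3] rule 1 [IF B8 and G8 THEN W]. ⇒ new: W.
[4] rule 3 [IF W and G8 THEN U]. ⇒ new: U.
[5] rule 5 [IF U and S2 THEN T6]. ⇒ new: T6.
[6] rule 4 [IF T6 THEN V4]. ⇒ new: V4.

A, B8, C, D2, G8, J, N8, S2, T6, U, V4, W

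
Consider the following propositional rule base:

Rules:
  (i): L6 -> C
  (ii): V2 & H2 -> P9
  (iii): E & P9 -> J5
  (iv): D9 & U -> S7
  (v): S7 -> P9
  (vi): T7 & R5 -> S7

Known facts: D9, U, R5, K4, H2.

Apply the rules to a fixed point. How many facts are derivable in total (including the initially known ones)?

Round 1: (iv) [D9 & U -> S7]. New: S7.
Round 2: (v) [S7 -> P9]. New: P9.
Closure: {D9, H2, K4, P9, R5, S7, U} — 7 facts.

7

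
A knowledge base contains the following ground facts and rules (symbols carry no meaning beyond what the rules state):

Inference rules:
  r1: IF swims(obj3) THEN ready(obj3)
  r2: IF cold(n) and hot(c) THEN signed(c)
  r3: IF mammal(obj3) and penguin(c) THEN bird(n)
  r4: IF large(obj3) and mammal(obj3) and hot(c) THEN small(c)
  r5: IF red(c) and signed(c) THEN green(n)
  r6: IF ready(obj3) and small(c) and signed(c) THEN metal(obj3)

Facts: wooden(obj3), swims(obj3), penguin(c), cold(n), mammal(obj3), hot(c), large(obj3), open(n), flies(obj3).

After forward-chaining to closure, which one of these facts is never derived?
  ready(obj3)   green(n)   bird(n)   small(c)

green(n)

Round 1 — r1, r2, r3, r4, derive ready(obj3), signed(c), bird(n), small(c).
Round 2 — r6, derive metal(obj3).
Derived: small(c) (round 1), ready(obj3) (round 1), bird(n) (round 1). green(n) never appears in any round.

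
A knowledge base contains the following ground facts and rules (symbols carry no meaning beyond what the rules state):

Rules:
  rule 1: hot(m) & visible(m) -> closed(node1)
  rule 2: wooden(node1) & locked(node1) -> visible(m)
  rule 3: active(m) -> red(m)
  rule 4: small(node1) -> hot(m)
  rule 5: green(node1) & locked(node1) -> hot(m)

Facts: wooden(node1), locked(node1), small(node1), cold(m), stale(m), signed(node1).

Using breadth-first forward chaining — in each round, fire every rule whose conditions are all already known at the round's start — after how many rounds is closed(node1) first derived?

2

Round 1 fires rule 2, rule 4, giving visible(m), hot(m).
Round 2 fires rule 1, giving closed(node1).
closed(node1) first appears in round 2.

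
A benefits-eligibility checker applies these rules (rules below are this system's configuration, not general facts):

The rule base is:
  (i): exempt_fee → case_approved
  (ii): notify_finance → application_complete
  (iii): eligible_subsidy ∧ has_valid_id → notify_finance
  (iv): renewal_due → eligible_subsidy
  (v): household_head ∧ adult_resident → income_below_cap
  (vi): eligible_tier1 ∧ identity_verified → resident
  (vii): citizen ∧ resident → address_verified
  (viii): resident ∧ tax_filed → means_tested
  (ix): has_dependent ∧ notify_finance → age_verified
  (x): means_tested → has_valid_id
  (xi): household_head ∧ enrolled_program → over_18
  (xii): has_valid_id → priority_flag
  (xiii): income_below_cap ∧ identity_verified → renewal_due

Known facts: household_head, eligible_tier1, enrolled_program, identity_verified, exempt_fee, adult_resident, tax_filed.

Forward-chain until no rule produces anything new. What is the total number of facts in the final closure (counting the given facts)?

Round 1: (i) [exempt_fee → case_approved]; (v) [household_head ∧ adult_resident → income_below_cap]; (vi) [eligible_tier1 ∧ identity_verified → resident]; (xi) [household_head ∧ enrolled_program → over_18]. Adds case_approved, income_below_cap, resident, over_18.
Round 2: (viii) [resident ∧ tax_filed → means_tested]; (xiii) [income_below_cap ∧ identity_verified → renewal_due]. Adds means_tested, renewal_due.
Round 3: (iv) [renewal_due → eligible_subsidy]; (x) [means_tested → has_valid_id]. Adds eligible_subsidy, has_valid_id.
Round 4: (iii) [eligible_subsidy ∧ has_valid_id → notify_finance]; (xii) [has_valid_id → priority_flag]. Adds notify_finance, priority_flag.
Round 5: (ii) [notify_finance → application_complete]. Adds application_complete.
Closure: {adult_resident, application_complete, case_approved, eligible_subsidy, eligible_tier1, enrolled_program, exempt_fee, has_valid_id, household_head, identity_verified, income_below_cap, means_tested, notify_finance, over_18, priority_flag, renewal_due, resident, tax_filed} — 18 facts.

18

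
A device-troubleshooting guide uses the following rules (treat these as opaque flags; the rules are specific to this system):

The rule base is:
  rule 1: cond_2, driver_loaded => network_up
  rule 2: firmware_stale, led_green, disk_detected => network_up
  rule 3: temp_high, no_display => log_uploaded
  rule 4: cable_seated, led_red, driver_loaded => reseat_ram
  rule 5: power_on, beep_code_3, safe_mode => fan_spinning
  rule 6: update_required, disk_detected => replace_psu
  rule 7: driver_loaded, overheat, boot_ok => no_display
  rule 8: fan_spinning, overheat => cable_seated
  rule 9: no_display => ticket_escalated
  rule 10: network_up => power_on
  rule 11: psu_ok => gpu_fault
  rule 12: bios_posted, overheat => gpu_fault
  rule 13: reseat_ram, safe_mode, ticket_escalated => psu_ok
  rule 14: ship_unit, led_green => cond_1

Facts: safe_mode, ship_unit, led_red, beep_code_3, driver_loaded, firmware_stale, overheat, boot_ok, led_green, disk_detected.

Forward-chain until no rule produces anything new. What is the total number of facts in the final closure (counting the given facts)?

20

Round 1: rule 2 [firmware_stale, led_green, disk_detected => network_up]; rule 7 [driver_loaded, overheat, boot_ok => no_display]; rule 14 [ship_unit, led_green => cond_1]. New: network_up, no_display, cond_1.
Round 2: rule 9 [no_display => ticket_escalated]; rule 10 [network_up => power_on]. New: ticket_escalated, power_on.
Round 3: rule 5 [power_on, beep_code_3, safe_mode => fan_spinning]. New: fan_spinning.
Round 4: rule 8 [fan_spinning, overheat => cable_seated]. New: cable_seated.
Round 5: rule 4 [cable_seated, led_red, driver_loaded => reseat_ram]. New: reseat_ram.
Round 6: rule 13 [reseat_ram, safe_mode, ticket_escalated => psu_ok]. New: psu_ok.
Round 7: rule 11 [psu_ok => gpu_fault]. New: gpu_fault.
Closure: {beep_code_3, boot_ok, cable_seated, cond_1, disk_detected, driver_loaded, fan_spinning, firmware_stale, gpu_fault, led_green, led_red, network_up, no_display, overheat, power_on, psu_ok, reseat_ram, safe_mode, ship_unit, ticket_escalated} — 20 facts.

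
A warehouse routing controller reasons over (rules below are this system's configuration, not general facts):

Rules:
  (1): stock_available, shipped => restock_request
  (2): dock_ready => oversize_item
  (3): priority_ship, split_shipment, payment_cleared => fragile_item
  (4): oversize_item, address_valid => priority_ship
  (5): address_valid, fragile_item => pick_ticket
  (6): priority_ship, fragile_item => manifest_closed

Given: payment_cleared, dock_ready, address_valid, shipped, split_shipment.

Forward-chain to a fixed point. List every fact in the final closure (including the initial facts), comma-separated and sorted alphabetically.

Round 1: (2) [dock_ready => oversize_item]. New: oversize_item.
Round 2: (4) [oversize_item, address_valid => priority_ship]. New: priority_ship.
Round 3: (3) [priority_ship, split_shipment, payment_cleared => fragile_item]. New: fragile_item.
Round 4: (5) [address_valid, fragile_item => pick_ticket]; (6) [priority_ship, fragile_item => manifest_closed]. New: pick_ticket, manifest_closed.

address_valid, dock_ready, fragile_item, manifest_closed, oversize_item, payment_cleared, pick_ticket, priority_ship, shipped, split_shipment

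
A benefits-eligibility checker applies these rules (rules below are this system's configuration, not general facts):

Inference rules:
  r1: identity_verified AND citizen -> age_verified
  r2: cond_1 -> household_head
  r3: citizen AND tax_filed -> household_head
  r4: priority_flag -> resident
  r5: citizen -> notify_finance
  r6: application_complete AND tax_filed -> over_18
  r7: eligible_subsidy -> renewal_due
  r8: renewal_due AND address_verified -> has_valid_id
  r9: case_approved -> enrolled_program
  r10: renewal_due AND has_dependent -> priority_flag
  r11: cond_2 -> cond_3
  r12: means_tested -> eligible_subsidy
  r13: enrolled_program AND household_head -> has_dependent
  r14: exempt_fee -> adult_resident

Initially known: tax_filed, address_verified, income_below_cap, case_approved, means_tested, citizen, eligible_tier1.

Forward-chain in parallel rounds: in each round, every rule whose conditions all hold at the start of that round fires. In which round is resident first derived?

4

Round 1 — r3, r5, r9, r12, derive household_head, notify_finance, enrolled_program, eligible_subsidy.
Round 2 — r7, r13, derive renewal_due, has_dependent.
Round 3 — r8, r10, derive has_valid_id, priority_flag.
Round 4 — r4, derive resident.
resident first appears in round 4.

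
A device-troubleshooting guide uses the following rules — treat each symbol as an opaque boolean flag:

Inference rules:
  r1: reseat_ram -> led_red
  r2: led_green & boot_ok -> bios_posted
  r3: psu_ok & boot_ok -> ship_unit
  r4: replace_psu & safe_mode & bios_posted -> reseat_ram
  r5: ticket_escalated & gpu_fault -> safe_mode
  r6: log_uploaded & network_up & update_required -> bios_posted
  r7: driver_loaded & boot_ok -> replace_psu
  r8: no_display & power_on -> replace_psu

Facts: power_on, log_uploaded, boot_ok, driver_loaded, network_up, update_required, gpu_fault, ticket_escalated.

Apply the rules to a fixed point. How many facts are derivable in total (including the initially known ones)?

Round 1: r5 [ticket_escalated & gpu_fault -> safe_mode]; r6 [log_uploaded & network_up & update_required -> bios_posted]; r7 [driver_loaded & boot_ok -> replace_psu]. New: safe_mode, bios_posted, replace_psu.
Round 2: r4 [replace_psu & safe_mode & bios_posted -> reseat_ram]. New: reseat_ram.
Round 3: r1 [reseat_ram -> led_red]. New: led_red.
Closure: {bios_posted, boot_ok, driver_loaded, gpu_fault, led_red, log_uploaded, network_up, power_on, replace_psu, reseat_ram, safe_mode, ticket_escalated, update_required} — 13 facts.

13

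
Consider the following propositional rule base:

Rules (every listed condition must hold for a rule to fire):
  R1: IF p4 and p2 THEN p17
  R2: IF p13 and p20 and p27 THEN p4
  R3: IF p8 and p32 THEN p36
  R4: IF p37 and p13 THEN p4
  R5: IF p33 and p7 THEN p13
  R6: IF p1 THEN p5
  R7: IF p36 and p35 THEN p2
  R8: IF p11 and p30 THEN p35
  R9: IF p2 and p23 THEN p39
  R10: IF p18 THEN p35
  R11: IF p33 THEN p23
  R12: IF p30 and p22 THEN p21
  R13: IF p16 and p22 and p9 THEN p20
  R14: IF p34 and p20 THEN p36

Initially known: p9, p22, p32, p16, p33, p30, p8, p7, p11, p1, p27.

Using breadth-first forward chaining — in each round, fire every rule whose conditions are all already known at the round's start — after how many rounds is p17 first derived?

3

Round 1 fires R3, R5, R6, R8, R11, R12, R13, giving p36, p13, p5, p35, p23, p21, p20.
Round 2 fires R2, R7, giving p4, p2.
Round 3 fires R1, R9, giving p17, p39.
p17 first appears in round 3.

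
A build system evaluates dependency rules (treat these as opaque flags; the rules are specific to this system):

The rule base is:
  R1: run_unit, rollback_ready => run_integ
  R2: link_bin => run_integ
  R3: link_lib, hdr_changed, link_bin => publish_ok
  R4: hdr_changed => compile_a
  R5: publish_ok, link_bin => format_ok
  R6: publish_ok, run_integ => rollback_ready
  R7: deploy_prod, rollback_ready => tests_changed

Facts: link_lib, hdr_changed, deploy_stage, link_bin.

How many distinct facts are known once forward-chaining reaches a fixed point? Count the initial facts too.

9

Round 1 — R2, R3, R4, derive run_integ, publish_ok, compile_a.
Round 2 — R5, R6, derive format_ok, rollback_ready.
Closure: {compile_a, deploy_stage, format_ok, hdr_changed, link_bin, link_lib, publish_ok, rollback_ready, run_integ} — 9 facts.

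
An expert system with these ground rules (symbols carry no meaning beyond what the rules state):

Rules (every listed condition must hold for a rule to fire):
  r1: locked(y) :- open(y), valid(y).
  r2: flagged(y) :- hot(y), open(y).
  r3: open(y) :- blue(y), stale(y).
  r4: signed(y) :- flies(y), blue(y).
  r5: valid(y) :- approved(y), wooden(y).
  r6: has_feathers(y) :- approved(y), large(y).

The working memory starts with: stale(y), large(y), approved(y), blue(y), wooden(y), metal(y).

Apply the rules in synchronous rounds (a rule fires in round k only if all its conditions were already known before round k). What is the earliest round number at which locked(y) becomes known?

Round 1: r3 [open(y) :- blue(y), stale(y).]; r5 [valid(y) :- approved(y), wooden(y).]; r6 [has_feathers(y) :- approved(y), large(y).]. Adds open(y), valid(y), has_feathers(y).
Round 2: r1 [locked(y) :- open(y), valid(y).]. Adds locked(y).
locked(y) first appears in round 2.

2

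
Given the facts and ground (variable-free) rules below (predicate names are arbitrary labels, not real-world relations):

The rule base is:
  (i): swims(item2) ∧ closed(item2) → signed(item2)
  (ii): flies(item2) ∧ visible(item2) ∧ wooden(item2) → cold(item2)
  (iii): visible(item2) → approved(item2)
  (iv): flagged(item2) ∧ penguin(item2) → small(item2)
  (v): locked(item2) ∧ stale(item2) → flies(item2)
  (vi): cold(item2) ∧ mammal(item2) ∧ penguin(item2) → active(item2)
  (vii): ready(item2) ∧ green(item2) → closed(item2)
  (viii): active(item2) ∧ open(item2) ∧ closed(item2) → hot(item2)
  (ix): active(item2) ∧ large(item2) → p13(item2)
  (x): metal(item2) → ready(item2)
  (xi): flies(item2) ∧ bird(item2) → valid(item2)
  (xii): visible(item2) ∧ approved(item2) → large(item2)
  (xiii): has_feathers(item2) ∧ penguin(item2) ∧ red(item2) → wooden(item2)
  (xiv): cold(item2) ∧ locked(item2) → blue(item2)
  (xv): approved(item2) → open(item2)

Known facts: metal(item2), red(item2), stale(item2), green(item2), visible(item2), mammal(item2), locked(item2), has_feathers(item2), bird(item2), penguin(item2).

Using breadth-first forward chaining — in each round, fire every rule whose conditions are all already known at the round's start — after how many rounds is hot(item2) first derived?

Round 1: (iii) [visible(item2) → approved(item2)]; (v) [locked(item2) ∧ stale(item2) → flies(item2)]; (x) [metal(item2) → ready(item2)]; (xiii) [has_feathers(item2) ∧ penguin(item2) ∧ red(item2) → wooden(item2)]. New: approved(item2), flies(item2), ready(item2), wooden(item2).
Round 2: (ii) [flies(item2) ∧ visible(item2) ∧ wooden(item2) → cold(item2)]; (vii) [ready(item2) ∧ green(item2) → closed(item2)]; (xi) [flies(item2) ∧ bird(item2) → valid(item2)]; (xii) [visible(item2) ∧ approved(item2) → large(item2)]; (xv) [approved(item2) → open(item2)]. New: cold(item2), closed(item2), valid(item2), large(item2), open(item2).
Round 3: (vi) [cold(item2) ∧ mammal(item2) ∧ penguin(item2) → active(item2)]; (xiv) [cold(item2) ∧ locked(item2) → blue(item2)]. New: active(item2), blue(item2).
Round 4: (viii) [active(item2) ∧ open(item2) ∧ closed(item2) → hot(item2)]; (ix) [active(item2) ∧ large(item2) → p13(item2)]. New: hot(item2), p13(item2).
hot(item2) first appears in round 4.

4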